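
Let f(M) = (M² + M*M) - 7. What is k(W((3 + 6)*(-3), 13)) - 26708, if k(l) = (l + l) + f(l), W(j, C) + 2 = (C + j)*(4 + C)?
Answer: 88005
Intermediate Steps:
f(M) = -7 + 2*M² (f(M) = (M² + M²) - 7 = 2*M² - 7 = -7 + 2*M²)
W(j, C) = -2 + (4 + C)*(C + j) (W(j, C) = -2 + (C + j)*(4 + C) = -2 + (4 + C)*(C + j))
k(l) = -7 + 2*l + 2*l² (k(l) = (l + l) + (-7 + 2*l²) = 2*l + (-7 + 2*l²) = -7 + 2*l + 2*l²)
k(W((3 + 6)*(-3), 13)) - 26708 = (-7 + 2*(-2 + 13² + 4*13 + 4*((3 + 6)*(-3)) + 13*((3 + 6)*(-3))) + 2*(-2 + 13² + 4*13 + 4*((3 + 6)*(-3)) + 13*((3 + 6)*(-3)))²) - 26708 = (-7 + 2*(-2 + 169 + 52 + 4*(9*(-3)) + 13*(9*(-3))) + 2*(-2 + 169 + 52 + 4*(9*(-3)) + 13*(9*(-3)))²) - 26708 = (-7 + 2*(-2 + 169 + 52 + 4*(-27) + 13*(-27)) + 2*(-2 + 169 + 52 + 4*(-27) + 13*(-27))²) - 26708 = (-7 + 2*(-2 + 169 + 52 - 108 - 351) + 2*(-2 + 169 + 52 - 108 - 351)²) - 26708 = (-7 + 2*(-240) + 2*(-240)²) - 26708 = (-7 - 480 + 2*57600) - 26708 = (-7 - 480 + 115200) - 26708 = 114713 - 26708 = 88005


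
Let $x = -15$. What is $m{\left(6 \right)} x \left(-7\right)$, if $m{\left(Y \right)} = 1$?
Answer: $105$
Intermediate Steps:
$m{\left(6 \right)} x \left(-7\right) = 1 \left(-15\right) \left(-7\right) = \left(-15\right) \left(-7\right) = 105$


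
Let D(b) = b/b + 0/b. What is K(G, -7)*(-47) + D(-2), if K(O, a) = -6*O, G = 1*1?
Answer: 283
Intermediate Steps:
G = 1
D(b) = 1 (D(b) = 1 + 0 = 1)
K(G, -7)*(-47) + D(-2) = -6*1*(-47) + 1 = -6*(-47) + 1 = 282 + 1 = 283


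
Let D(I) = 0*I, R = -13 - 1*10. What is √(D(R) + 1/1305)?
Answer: √145/435 ≈ 0.027682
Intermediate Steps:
R = -23 (R = -13 - 10 = -23)
D(I) = 0
√(D(R) + 1/1305) = √(0 + 1/1305) = √(1/1305) = √145/435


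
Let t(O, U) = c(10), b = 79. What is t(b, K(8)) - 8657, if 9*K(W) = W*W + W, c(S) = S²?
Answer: -8557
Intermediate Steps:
K(W) = W/9 + W²/9 (K(W) = (W*W + W)/9 = (W² + W)/9 = (W + W²)/9 = W/9 + W²/9)
t(O, U) = 100 (t(O, U) = 10² = 100)
t(b, K(8)) - 8657 = 100 - 8657 = -8557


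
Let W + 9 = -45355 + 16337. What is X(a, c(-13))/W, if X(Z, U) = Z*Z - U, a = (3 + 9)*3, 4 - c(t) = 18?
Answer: -1310/29027 ≈ -0.045130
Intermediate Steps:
W = -29027 (W = -9 + (-45355 + 16337) = -9 - 29018 = -29027)
c(t) = -14 (c(t) = 4 - 1*18 = 4 - 18 = -14)
a = 36 (a = 12*3 = 36)
X(Z, U) = Z**2 - U
X(a, c(-13))/W = (36**2 - 1*(-14))/(-29027) = (1296 + 14)*(-1/29027) = 1310*(-1/29027) = -1310/29027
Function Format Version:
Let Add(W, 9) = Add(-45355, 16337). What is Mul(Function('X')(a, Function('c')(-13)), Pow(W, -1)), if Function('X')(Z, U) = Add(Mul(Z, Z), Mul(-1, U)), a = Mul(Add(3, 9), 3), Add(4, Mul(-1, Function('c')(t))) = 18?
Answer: Rational(-1310, 29027) ≈ -0.045130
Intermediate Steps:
W = -29027 (W = Add(-9, Add(-45355, 16337)) = Add(-9, -29018) = -29027)
Function('c')(t) = -14 (Function('c')(t) = Add(4, Mul(-1, 18)) = Add(4, -18) = -14)
a = 36 (a = Mul(12, 3) = 36)
Function('X')(Z, U) = Add(Pow(Z, 2), Mul(-1, U))
Mul(Function('X')(a, Function('c')(-13)), Pow(W, -1)) = Mul(Add(Pow(36, 2), Mul(-1, -14)), Pow(-29027, -1)) = Mul(Add(1296, 14), Rational(-1, 29027)) = Mul(1310, Rational(-1, 29027)) = Rational(-1310, 29027)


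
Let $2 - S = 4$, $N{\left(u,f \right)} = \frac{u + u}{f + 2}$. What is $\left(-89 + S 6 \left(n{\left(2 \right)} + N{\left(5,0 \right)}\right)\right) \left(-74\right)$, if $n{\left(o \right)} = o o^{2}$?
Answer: $18130$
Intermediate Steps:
$N{\left(u,f \right)} = \frac{2 u}{2 + f}$
$S = -2$ ($S = 2 - 4 = -2$)
$n{\left(o \right)} = o^{3}$
$\left(-89 + S 6 \left(n{\left(2 \right)} + N{\left(5,0 \right)}\right)\right) \left(-74\right) = \left(-89 + \left(-2\right) 6 \left(2^{3} + 2 \cdot 5 \frac{1}{2 + 0}\right)\right) \left(-74\right) = \left(-89 - 12 \left(8 + 2 \cdot 5 \cdot \frac{1}{2}\right)\right) \left(-74\right) = \left(-89 - 12 \left(8 + 5\right)\right) \left(-74\right) = \left(-89 - 156\right) \left(-74\right) = \left(-245\right) \left(-74\right) = 18130$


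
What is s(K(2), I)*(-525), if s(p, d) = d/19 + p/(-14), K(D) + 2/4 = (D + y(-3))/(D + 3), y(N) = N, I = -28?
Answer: 56805/76 ≈ 747.43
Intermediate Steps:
K(D) = -1/2 + (-3 + D)/(3 + D) (K(D) = -1/2 + (D - 3)/(D + 3) = -1/2 + (-3 + D)/(3 + D))
s(p, d) = -p/14 + d/19 (s(p, d) = d*(1/19) + p*(-1/14) = d/19 - p/14 = -p/14 + d/19)
s(K(2), I)*(-525) = (-(-9 + 2)/(28*(3 + 2)) + (1/19)*(-28))*(-525) = (-(-7)/(28*5) - 28/19)*(-525) = (-1/14*(-7/10) - 28/19)*(-525) = (1/20 - 28/19)*(-525) = -541/380*(-525) = 56805/76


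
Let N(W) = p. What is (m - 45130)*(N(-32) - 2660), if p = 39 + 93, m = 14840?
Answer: 76573120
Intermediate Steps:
p = 132
N(W) = 132
(m - 45130)*(N(-32) - 2660) = (14840 - 45130)*(132 - 2660) = -30290*(-2528) = 76573120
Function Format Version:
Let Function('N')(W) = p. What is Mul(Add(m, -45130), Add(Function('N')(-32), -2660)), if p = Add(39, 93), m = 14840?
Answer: 76573120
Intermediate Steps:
p = 132
Function('N')(W) = 132
Mul(Add(m, -45130), Add(Function('N')(-32), -2660)) = Mul(Add(14840, -45130), Add(132, -2660)) = Mul(-30290, -2528) = 76573120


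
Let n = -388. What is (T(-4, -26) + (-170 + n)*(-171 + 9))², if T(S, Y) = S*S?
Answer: 8174329744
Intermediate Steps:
T(S, Y) = S²
(T(-4, -26) + (-170 + n)*(-171 + 9))² = ((-4)² + (-170 - 388)*(-171 + 9))² = (16 - 558*(-162))² = (16 + 90396)² = 90412² = 8174329744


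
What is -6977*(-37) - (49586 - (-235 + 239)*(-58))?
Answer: 208331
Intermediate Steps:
-6977*(-37) - (49586 - (-235 + 239)*(-58)) = 258149 - (49586 - 4*(-58)) = 258149 - (49586 - 1*(-232)) = 258149 - (49586 + 232) = 258149 - 1*49818 = 258149 - 49818 = 208331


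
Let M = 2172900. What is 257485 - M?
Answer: -1915415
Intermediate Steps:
257485 - M = 257485 - 1*2172900 = 257485 - 2172900 = -1915415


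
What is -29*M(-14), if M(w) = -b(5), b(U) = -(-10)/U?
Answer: 58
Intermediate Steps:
b(U) = 10/U
M(w) = -2 (M(w) = -10/5 = -1*2 = -2)
-29*M(-14) = -29*(-2) = 58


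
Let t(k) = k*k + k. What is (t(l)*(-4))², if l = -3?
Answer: 576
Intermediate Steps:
t(k) = k + k² (t(k) = k² + k = k + k²)
(t(l)*(-4))² = (-3*(1 - 3)*(-4))² = (-3*(-2)*(-4))² = (6*(-4))² = (-24)² = 576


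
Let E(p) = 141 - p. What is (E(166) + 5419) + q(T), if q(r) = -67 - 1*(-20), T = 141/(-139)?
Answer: 5347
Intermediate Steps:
T = -141/139 (T = 141*(-1/139) = -141/139 ≈ -1.0144)
q(r) = -47 (q(r) = -67 + 20 = -47)
(E(166) + 5419) + q(T) = ((141 - 1*166) + 5419) - 47 = ((141 - 166) + 5419) - 47 = (-25 + 5419) - 47 = 5394 - 47 = 5347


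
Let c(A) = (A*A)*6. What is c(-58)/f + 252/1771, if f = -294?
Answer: -849328/12397 ≈ -68.511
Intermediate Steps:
c(A) = 6*A**2 (c(A) = A**2*6 = 6*A**2)
c(-58)/f + 252/1771 = (6*(-58)**2)/(-294) + 252/1771 = (6*3364)*(-1/294) + 252*(1/1771) = 20184*(-1/294) + 36/253 = -3364/49 + 36/253 = -849328/12397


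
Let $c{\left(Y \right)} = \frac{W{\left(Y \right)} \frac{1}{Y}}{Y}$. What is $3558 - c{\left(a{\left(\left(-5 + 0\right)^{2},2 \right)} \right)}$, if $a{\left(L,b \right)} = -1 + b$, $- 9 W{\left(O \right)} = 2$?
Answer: $\frac{32024}{9} \approx 3558.2$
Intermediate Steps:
$W{\left(O \right)} = - \frac{2}{9}$ ($W{\left(O \right)} = \left(- \frac{1}{9}\right) 2 = - \frac{2}{9}$)
$c{\left(Y \right)} = - \frac{2}{9 Y^{2}}$ ($c{\left(Y \right)} = \frac{\left(- \frac{2}{9}\right) \frac{1}{Y}}{Y} = - \frac{2}{9 Y^{2}}$)
$3558 - c{\left(a{\left(\left(-5 + 0\right)^{2},2 \right)} \right)} = 3558 - - \frac{2}{9 \left(-1 + 2\right)^{2}} = 3558 - - \frac{2}{9 \cdot 1} = 3558 - \left(- \frac{2}{9}\right) 1 = 3558 - - \frac{2}{9} = 3558 + \frac{2}{9} = \frac{32024}{9}$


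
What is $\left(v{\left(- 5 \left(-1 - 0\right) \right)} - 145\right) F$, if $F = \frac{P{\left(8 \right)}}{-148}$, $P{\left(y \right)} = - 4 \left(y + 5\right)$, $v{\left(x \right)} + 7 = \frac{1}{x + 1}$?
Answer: $- \frac{11843}{222} \approx -53.347$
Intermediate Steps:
$v{\left(x \right)} = -7 + \frac{1}{1 + x}$ ($v{\left(x \right)} = -7 + \frac{1}{x + 1} = -7 + \frac{1}{1 + x}$)
$P{\left(y \right)} = -20 - 4 y$ ($P{\left(y \right)} = - 4 \left(5 + y\right) = -20 - 4 y$)
$F = \frac{13}{37}$ ($F = \frac{-20 - 32}{-148} = \left(-20 - 32\right) \left(- \frac{1}{148}\right) = \left(-52\right) \left(- \frac{1}{148}\right) = \frac{13}{37} \approx 0.35135$)
$\left(v{\left(- 5 \left(-1 - 0\right) \right)} - 145\right) F = \left(\frac{-6 - 7 \left(- 5 \left(-1 - 0\right)\right)}{1 - 5 \left(-1 - 0\right)} - 145\right) \frac{13}{37} = \left(\frac{-6 - 7 \left(- 5 \left(-1 + 0\right)\right)}{1 - 5 \left(-1 + 0\right)} - 145\right) \frac{13}{37} = \left(\frac{-6 - 7 \left(\left(-5\right) \left(-1\right)\right)}{1 - -5} - 145\right) \frac{13}{37} = \left(\frac{-6 - 35}{1 + 5} - 145\right) \frac{13}{37} = \left(\frac{-6 - 35}{6} - 145\right) \frac{13}{37} = \left(\frac{1}{6} \left(-41\right) - 145\right) \frac{13}{37} = \left(- \frac{41}{6} - 145\right) \frac{13}{37} = \left(- \frac{911}{6}\right) \frac{13}{37} = - \frac{11843}{222}$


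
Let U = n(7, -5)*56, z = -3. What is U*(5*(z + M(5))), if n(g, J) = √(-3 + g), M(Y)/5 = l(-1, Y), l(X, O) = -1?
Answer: -4480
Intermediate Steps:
M(Y) = -5 (M(Y) = 5*(-1) = -5)
U = 112 (U = √(-3 + 7)*56 = √4*56 = 2*56 = 112)
U*(5*(z + M(5))) = 112*(5*(-3 - 5)) = 112*(5*(-8)) = 112*(-40) = -4480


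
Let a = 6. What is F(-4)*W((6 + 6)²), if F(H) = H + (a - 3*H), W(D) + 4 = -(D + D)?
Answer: -4088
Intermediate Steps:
W(D) = -4 - 2*D (W(D) = -4 - (D + D) = -4 - 2*D)
F(H) = 6 - 2*H (F(H) = H + (6 - 3*H) = 6 - 2*H)
F(-4)*W((6 + 6)²) = (6 - 2*(-4))*(-4 - 2*(6 + 6)²) = (6 + 8)*(-4 - 2*12²) = 14*(-4 - 2*144) = 14*(-4 - 288) = 14*(-292) = -4088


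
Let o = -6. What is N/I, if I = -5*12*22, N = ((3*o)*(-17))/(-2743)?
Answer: 51/603460 ≈ 8.4513e-5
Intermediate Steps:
N = -306/2743 (N = ((3*(-6))*(-17))/(-2743) = -18*(-17)*(-1/2743) = 306*(-1/2743) = -306/2743 ≈ -0.11156)
I = -1320 (I = -60*22 = -1320)
N/I = -306/2743/(-1320) = -306/2743*(-1/1320) = 51/603460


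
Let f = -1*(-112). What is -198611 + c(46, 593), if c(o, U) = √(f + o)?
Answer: -198611 + √158 ≈ -1.9860e+5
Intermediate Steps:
f = 112
c(o, U) = √(112 + o)
-198611 + c(46, 593) = -198611 + √(112 + 46) = -198611 + √158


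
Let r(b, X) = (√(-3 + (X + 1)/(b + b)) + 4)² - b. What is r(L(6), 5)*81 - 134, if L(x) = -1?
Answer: 757 + 648*I*√6 ≈ 757.0 + 1587.3*I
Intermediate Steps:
r(b, X) = (4 + √(-3 + (1 + X)/(2*b)))² - b (r(b, X) = (√(-3 + (1 + X)/((2*b))) + 4)² - b = (√(-3 + (1 + X)*(1/(2*b))) + 4)² - b = (√(-3 + (1 + X)/(2*b)) + 4)² - b = (4 + √(-3 + (1 + X)/(2*b)))² - b)
r(L(6), 5)*81 - 134 = (-1*(-1) + (8 + √2*√((1 + 5 - 6*(-1))/(-1)))²/4)*81 - 134 = (1 + (8 + √2*√(-(1 + 5 + 6)))²/4)*81 - 134 = (1 + (8 + √2*√(-1*12))²/4)*81 - 134 = (1 + (8 + √2*√(-12))²/4)*81 - 134 = (1 + (8 + √2*(2*I*√3))²/4)*81 - 134 = (1 + (8 + 2*I*√6)²/4)*81 - 134 = (81 + 81*(8 + 2*I*√6)²/4) - 134 = -53 + 81*(8 + 2*I*√6)²/4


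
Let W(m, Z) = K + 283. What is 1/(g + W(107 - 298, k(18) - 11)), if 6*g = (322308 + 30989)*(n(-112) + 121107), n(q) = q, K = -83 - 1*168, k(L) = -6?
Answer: 6/42747170707 ≈ 1.4036e-10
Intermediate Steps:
K = -251 (K = -83 - 168 = -251)
g = 42747170515/6 (g = ((322308 + 30989)*(-112 + 121107))/6 = (353297*120995)/6 = (⅙)*42747170515 = 42747170515/6 ≈ 7.1245e+9)
W(m, Z) = 32 (W(m, Z) = -251 + 283 = 32)
1/(g + W(107 - 298, k(18) - 11)) = 1/(42747170515/6 + 32) = 1/(42747170707/6) = 6/42747170707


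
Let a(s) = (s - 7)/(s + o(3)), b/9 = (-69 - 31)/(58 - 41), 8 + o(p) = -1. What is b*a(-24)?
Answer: -9300/187 ≈ -49.733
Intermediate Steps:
o(p) = -9 (o(p) = -8 - 1 = -9)
b = -900/17 (b = 9*((-69 - 31)/(58 - 41)) = 9*(-100/17) = -900/17 ≈ -52.941)
a(s) = (-7 + s)/(-9 + s) (a(s) = (s - 7)/(s - 9) = (-7 + s)/(-9 + s))
b*a(-24) = -900*(-7 - 24)/(17*(-9 - 24)) = -900*(-31)/(17*(-33)) = -(-300)*(-31)/187 = -900/17*31/33 = -9300/187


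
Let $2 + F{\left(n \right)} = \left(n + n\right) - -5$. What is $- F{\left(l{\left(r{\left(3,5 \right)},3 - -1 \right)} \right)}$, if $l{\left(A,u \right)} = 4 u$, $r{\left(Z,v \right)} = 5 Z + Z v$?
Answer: $-35$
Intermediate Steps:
$F{\left(n \right)} = 3 + 2 n$ ($F{\left(n \right)} = -2 + \left(\left(n + n\right) - -5\right) = -2 + \left(2 n + 5\right) = -2 + \left(5 + 2 n\right) = 3 + 2 n$)
$- F{\left(l{\left(r{\left(3,5 \right)},3 - -1 \right)} \right)} = - (3 + 2 \cdot 4 \left(3 - -1\right)) = - (3 + 2 \cdot 4 \left(3 + 1\right)) = - (3 + 2 \cdot 4 \cdot 4) = - (3 + 2 \cdot 16) = - (3 + 32) = \left(-1\right) 35 = -35$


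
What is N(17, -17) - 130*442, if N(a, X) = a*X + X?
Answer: -57766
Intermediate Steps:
N(a, X) = X + X*a (N(a, X) = X*a + X = X + X*a)
N(17, -17) - 130*442 = -17*(1 + 17) - 130*442 = -17*18 - 57460 = -306 - 57460 = -57766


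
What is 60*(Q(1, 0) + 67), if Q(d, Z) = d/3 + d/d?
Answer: 4100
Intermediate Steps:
Q(d, Z) = 1 + d/3 (Q(d, Z) = d*(⅓) + 1 = d/3 + 1 = 1 + d/3)
60*(Q(1, 0) + 67) = 60*((1 + (⅓)*1) + 67) = 60*((1 + ⅓) + 67) = 60*(4/3 + 67) = 60*(205/3) = 4100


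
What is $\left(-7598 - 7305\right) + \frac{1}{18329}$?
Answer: $- \frac{273157086}{18329} \approx -14903.0$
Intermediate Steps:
$\left(-7598 - 7305\right) + \frac{1}{18329} = -14903 + \frac{1}{18329} = - \frac{273157086}{18329}$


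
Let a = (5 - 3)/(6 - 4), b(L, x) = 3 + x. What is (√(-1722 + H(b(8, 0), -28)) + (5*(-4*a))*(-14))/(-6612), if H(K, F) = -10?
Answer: -70/1653 - I*√433/3306 ≈ -0.042347 - 0.0062942*I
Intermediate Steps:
a = 1 (a = 2/2 = 2*(½) = 1)
(√(-1722 + H(b(8, 0), -28)) + (5*(-4*a))*(-14))/(-6612) = (√(-1722 - 10) + (5*(-4*1))*(-14))/(-6612) = (√(-1732) + (5*(-4))*(-14))*(-1/6612) = (2*I*√433 - 20*(-14))*(-1/6612) = (2*I*√433 + 280)*(-1/6612) = (280 + 2*I*√433)*(-1/6612) = -70/1653 - I*√433/3306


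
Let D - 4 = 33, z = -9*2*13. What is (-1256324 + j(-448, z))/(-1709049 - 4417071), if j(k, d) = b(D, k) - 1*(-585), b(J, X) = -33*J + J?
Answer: 1256923/6126120 ≈ 0.20517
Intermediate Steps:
z = -234 (z = -18*13 = -234)
D = 37 (D = 4 + 33 = 37)
b(J, X) = -32*J
j(k, d) = -599 (j(k, d) = -32*37 - 1*(-585) = -1184 + 585 = -599)
(-1256324 + j(-448, z))/(-1709049 - 4417071) = (-1256324 - 599)/(-1709049 - 4417071) = -1256923/(-6126120) = -1256923*(-1/6126120) = 1256923/6126120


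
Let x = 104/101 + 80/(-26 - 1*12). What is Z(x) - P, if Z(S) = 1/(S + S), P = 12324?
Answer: -50875391/4128 ≈ -12324.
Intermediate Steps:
x = -2064/1919 (x = 104*(1/101) + 80/(-26 - 12) = 104/101 + 80/(-38) = 104/101 + 80*(-1/38) = 104/101 - 40/19 = -2064/1919 ≈ -1.0756)
Z(S) = 1/(2*S)
Z(x) - P = 1/(2*(-2064/1919)) - 1*12324 = (1/2)*(-1919/2064) - 12324 = -1919/4128 - 12324 = -50875391/4128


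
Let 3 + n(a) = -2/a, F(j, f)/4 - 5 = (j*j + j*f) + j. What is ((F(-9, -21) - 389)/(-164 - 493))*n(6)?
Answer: 250/73 ≈ 3.4247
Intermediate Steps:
F(j, f) = 20 + 4*j + 4*j² + 4*f*j (F(j, f) = 20 + 4*((j*j + j*f) + j) = 20 + 4*((j² + f*j) + j) = 20 + 4*(j + j² + f*j) = 20 + (4*j + 4*j² + 4*f*j) = 20 + 4*j + 4*j² + 4*f*j)
n(a) = -3 - 2/a
((F(-9, -21) - 389)/(-164 - 493))*n(6) = (((20 + 4*(-9) + 4*(-9)² + 4*(-21)*(-9)) - 389)/(-164 - 493))*(-3 - 2/6) = (((20 - 36 + 4*81 + 756) - 389)/(-657))*(-3 - 2*⅙) = (((20 - 36 + 324 + 756) - 389)*(-1/657))*(-3 - ⅓) = ((1064 - 389)*(-1/657))*(-10/3) = (675*(-1/657))*(-10/3) = -75/73*(-10/3) = 250/73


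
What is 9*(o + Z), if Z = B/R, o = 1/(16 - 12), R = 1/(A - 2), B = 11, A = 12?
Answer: 3969/4 ≈ 992.25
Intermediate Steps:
R = ⅒ (R = 1/(12 - 2) = 1/10 = ⅒ ≈ 0.10000)
o = ¼ (o = 1/4 = ¼ ≈ 0.25000)
Z = 110 (Z = 11/(⅒) = 11*10 = 110)
9*(o + Z) = 9*(¼ + 110) = 9*(441/4) = 3969/4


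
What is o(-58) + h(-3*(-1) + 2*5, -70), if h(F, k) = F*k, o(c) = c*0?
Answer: -910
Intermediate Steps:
o(c) = 0
o(-58) + h(-3*(-1) + 2*5, -70) = 0 + (-3*(-1) + 2*5)*(-70) = 0 + (3 + 10)*(-70) = 0 + 13*(-70) = 0 - 910 = -910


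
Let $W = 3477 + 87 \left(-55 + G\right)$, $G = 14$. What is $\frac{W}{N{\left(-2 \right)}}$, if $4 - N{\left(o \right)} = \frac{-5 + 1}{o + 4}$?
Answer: $-15$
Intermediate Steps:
$W = -90$ ($W = 3477 + 87 \left(-55 + 14\right) = 3477 + 87 \left(-41\right) = 3477 - 3567 = -90$)
$N{\left(o \right)} = 4 + \frac{4}{4 + o}$ ($N{\left(o \right)} = 4 - \frac{-5 + 1}{o + 4} = 4 - - \frac{4}{4 + o} = 4 + \frac{4}{4 + o}$)
$\frac{W}{N{\left(-2 \right)}} = - \frac{90}{4 \frac{1}{4 - 2} \left(5 - 2\right)} = - \frac{90}{4 \cdot \frac{1}{2} \cdot 3} = - \frac{90}{6} = \left(-90\right) \frac{1}{6} = -15$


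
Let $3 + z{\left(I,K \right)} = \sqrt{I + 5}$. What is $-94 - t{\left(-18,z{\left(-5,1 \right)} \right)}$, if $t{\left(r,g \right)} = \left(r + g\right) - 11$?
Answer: $-62$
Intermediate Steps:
$z{\left(I,K \right)} = -3 + \sqrt{5 + I}$ ($z{\left(I,K \right)} = -3 + \sqrt{I + 5} = -3 + \sqrt{5 + I}$)
$t{\left(r,g \right)} = -11 + g + r$ ($t{\left(r,g \right)} = \left(g + r\right) - 11 = -11 + g + r$)
$-94 - t{\left(-18,z{\left(-5,1 \right)} \right)} = -94 - \left(-11 - \left(3 - \sqrt{5 - 5}\right) - 18\right) = -94 - \left(-11 - \left(3 - \sqrt{0}\right) - 18\right) = -94 - \left(-11 + \left(-3 + 0\right) - 18\right) = -94 - \left(-11 - 3 - 18\right) = -94 - -32 = -94 + 32 = -62$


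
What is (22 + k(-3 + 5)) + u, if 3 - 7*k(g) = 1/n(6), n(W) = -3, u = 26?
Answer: 1018/21 ≈ 48.476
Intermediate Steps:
k(g) = 10/21 (k(g) = 3/7 - 1/7/(-3) = 3/7 - 1/7*(-1/3) = 3/7 + 1/21 = 10/21)
(22 + k(-3 + 5)) + u = (22 + 10/21) + 26 = 472/21 + 26 = 1018/21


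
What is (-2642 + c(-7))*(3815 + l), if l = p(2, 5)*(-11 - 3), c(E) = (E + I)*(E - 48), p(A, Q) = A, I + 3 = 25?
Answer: -13129529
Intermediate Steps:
I = 22 (I = -3 + 25 = 22)
c(E) = (-48 + E)*(22 + E) (c(E) = (E + 22)*(E - 48) = (22 + E)*(-48 + E) = (-48 + E)*(22 + E))
l = -28 (l = 2*(-11 - 3) = 2*(-14) = -28)
(-2642 + c(-7))*(3815 + l) = (-2642 + (-1056 + (-7)² - 26*(-7)))*(3815 - 28) = (-2642 + (-1056 + 49 + 182))*3787 = (-2642 - 825)*3787 = -3467*3787 = -13129529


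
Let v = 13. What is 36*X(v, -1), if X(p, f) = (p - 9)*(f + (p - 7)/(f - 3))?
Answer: -360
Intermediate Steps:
X(p, f) = (-9 + p)*(f + (-7 + p)/(-3 + f))
36*X(v, -1) = 36*((63 + 13² - 16*13 - 9*(-1)² + 27*(-1) + 13*(-1)² - 3*(-1)*13)/(-3 - 1)) = 36*((63 + 169 - 208 - 9*1 - 27 + 13*1 + 39)/(-4)) = 36*(-(63 + 169 - 208 - 9 - 27 + 13 + 39)/4) = 36*(-¼*40) = 36*(-10) = -360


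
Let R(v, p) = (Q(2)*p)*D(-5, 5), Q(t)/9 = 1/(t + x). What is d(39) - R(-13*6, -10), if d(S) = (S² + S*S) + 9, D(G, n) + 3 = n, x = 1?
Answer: 3111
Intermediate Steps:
D(G, n) = -3 + n
Q(t) = 9/(1 + t) (Q(t) = 9/(t + 1) = 9/(1 + t))
d(S) = 9 + 2*S² (d(S) = (S² + S²) + 9 = 2*S² + 9 = 9 + 2*S²)
R(v, p) = 6*p (R(v, p) = ((9/(1 + 2))*p)*(-3 + 5) = ((9/3)*p)*2 = ((9*(⅓))*p)*2 = (3*p)*2 = 6*p)
d(39) - R(-13*6, -10) = (9 + 2*39²) - 6*(-10) = (9 + 2*1521) - 1*(-60) = (9 + 3042) + 60 = 3051 + 60 = 3111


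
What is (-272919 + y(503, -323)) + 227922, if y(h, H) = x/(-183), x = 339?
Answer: -2744930/61 ≈ -44999.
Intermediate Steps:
y(h, H) = -113/61 (y(h, H) = 339/(-183) = 339*(-1/183) = -113/61)
(-272919 + y(503, -323)) + 227922 = (-272919 - 113/61) + 227922 = -16648172/61 + 227922 = -2744930/61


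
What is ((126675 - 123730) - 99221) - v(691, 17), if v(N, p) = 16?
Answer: -96292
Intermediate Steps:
((126675 - 123730) - 99221) - v(691, 17) = ((126675 - 123730) - 99221) - 1*16 = (2945 - 99221) - 16 = -96276 - 16 = -96292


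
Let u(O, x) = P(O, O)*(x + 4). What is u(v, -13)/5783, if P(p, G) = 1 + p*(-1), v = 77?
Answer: 684/5783 ≈ 0.11828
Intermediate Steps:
P(p, G) = 1 - p
u(O, x) = (1 - O)*(4 + x) (u(O, x) = (1 - O)*(x + 4) = (1 - O)*(4 + x))
u(v, -13)/5783 = -(-1 + 77)*(4 - 13)/5783 = -1*76*(-9)*(1/5783) = 684*(1/5783) = 684/5783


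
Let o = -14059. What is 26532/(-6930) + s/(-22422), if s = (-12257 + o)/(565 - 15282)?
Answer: -7369808996/1924910015 ≈ -3.8287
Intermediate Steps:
s = 26316/14717 (s = (-12257 - 14059)/(565 - 15282) = -26316/(-14717) = -26316*(-1/14717) = 26316/14717 ≈ 1.7881)
26532/(-6930) + s/(-22422) = 26532/(-6930) + (26316/14717)/(-22422) = 26532*(-1/6930) + (26316/14717)*(-1/22422) = -134/35 - 4386/54997429 = -7369808996/1924910015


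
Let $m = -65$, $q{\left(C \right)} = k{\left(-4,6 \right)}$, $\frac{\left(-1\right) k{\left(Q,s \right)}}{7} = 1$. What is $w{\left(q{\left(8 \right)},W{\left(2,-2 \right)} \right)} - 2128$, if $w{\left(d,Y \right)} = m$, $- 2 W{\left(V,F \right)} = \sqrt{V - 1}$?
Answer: $-2193$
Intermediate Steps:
$k{\left(Q,s \right)} = -7$ ($k{\left(Q,s \right)} = \left(-7\right) 1 = -7$)
$q{\left(C \right)} = -7$
$W{\left(V,F \right)} = - \frac{\sqrt{-1 + V}}{2}$ ($W{\left(V,F \right)} = - \frac{\sqrt{V - 1}}{2} = - \frac{\sqrt{-1 + V}}{2}$)
$w{\left(d,Y \right)} = -65$
$w{\left(q{\left(8 \right)},W{\left(2,-2 \right)} \right)} - 2128 = -65 - 2128 = -2193$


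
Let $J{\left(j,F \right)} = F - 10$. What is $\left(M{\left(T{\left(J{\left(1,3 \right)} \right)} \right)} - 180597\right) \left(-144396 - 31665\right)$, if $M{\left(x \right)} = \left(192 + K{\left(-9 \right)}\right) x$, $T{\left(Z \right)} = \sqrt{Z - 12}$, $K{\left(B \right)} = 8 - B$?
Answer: $31796088417 - 36796749 i \sqrt{19} \approx 3.1796 \cdot 10^{10} - 1.6039 \cdot 10^{8} i$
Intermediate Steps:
$J{\left(j,F \right)} = -10 + F$ ($J{\left(j,F \right)} = F - 10 = -10 + F$)
$T{\left(Z \right)} = \sqrt{-12 + Z}$
$M{\left(x \right)} = 209 x$ ($M{\left(x \right)} = \left(192 + \left(8 - -9\right)\right) x = \left(192 + \left(8 + 9\right)\right) x = \left(192 + 17\right) x = 209 x$)
$\left(M{\left(T{\left(J{\left(1,3 \right)} \right)} \right)} - 180597\right) \left(-144396 - 31665\right) = \left(209 \sqrt{-12 + \left(-10 + 3\right)} - 180597\right) \left(-144396 - 31665\right) = \left(209 \sqrt{-12 - 7} - 180597\right) \left(-176061\right) = \left(209 \sqrt{-19} - 180597\right) \left(-176061\right) = \left(209 i \sqrt{19} - 180597\right) \left(-176061\right) = \left(-180597 + 209 i \sqrt{19}\right) \left(-176061\right) = 31796088417 - 36796749 i \sqrt{19}$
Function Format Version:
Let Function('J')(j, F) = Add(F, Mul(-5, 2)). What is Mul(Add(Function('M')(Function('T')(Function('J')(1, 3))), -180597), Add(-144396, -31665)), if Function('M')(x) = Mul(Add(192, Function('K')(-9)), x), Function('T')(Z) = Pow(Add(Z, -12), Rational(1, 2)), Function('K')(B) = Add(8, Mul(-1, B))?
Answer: Add(31796088417, Mul(-36796749, I, Pow(19, Rational(1, 2)))) ≈ Add(3.1796e+10, Mul(-1.6039e+8, I))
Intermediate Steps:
Function('J')(j, F) = Add(-10, F) (Function('J')(j, F) = Add(F, -10) = Add(-10, F))
Function('T')(Z) = Pow(Add(-12, Z), Rational(1, 2))
Function('M')(x) = Mul(209, x) (Function('M')(x) = Mul(Add(192, Add(8, Mul(-1, -9))), x) = Mul(Add(192, Add(8, 9)), x) = Mul(Add(192, 17), x) = Mul(209, x))
Mul(Add(Function('M')(Function('T')(Function('J')(1, 3))), -180597), Add(-144396, -31665)) = Mul(Add(Mul(209, Pow(Add(-12, Add(-10, 3)), Rational(1, 2))), -180597), Add(-144396, -31665)) = Mul(Add(Mul(209, Pow(Add(-12, -7), Rational(1, 2))), -180597), -176061) = Mul(Add(Mul(209, Pow(-19, Rational(1, 2))), -180597), -176061) = Mul(Add(Mul(209, Mul(I, Pow(19, Rational(1, 2)))), -180597), -176061) = Mul(Add(Mul(209, I, Pow(19, Rational(1, 2))), -180597), -176061) = Mul(Add(-180597, Mul(209, I, Pow(19, Rational(1, 2)))), -176061) = Add(31796088417, Mul(-36796749, I, Pow(19, Rational(1, 2))))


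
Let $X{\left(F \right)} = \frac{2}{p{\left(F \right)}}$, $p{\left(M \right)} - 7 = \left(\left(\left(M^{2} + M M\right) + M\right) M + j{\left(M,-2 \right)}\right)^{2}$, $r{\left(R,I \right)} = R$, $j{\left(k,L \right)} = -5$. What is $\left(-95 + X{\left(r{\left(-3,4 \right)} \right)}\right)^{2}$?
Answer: $\frac{56721614569}{6285049} \approx 9024.8$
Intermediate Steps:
$p{\left(M \right)} = 7 + \left(-5 + M \left(M + 2 M^{2}\right)\right)^{2}$ ($p{\left(M \right)} = 7 + \left(\left(\left(M^{2} + M M\right) + M\right) M - 5\right)^{2} = 7 + \left(\left(\left(M^{2} + M^{2}\right) + M\right) M - 5\right)^{2} = 7 + \left(\left(2 M^{2} + M\right) M - 5\right)^{2} = 7 + \left(\left(M + 2 M^{2}\right) M - 5\right)^{2} = 7 + \left(M \left(M + 2 M^{2}\right) - 5\right)^{2} = 7 + \left(-5 + M \left(M + 2 M^{2}\right)\right)^{2}$)
$X{\left(F \right)} = \frac{2}{7 + \left(-5 + F^{2} + 2 F^{3}\right)^{2}}$
$\left(-95 + X{\left(r{\left(-3,4 \right)} \right)}\right)^{2} = \left(-95 + \frac{2}{7 + \left(-5 + \left(-3\right)^{2} + 2 \left(-3\right)^{3}\right)^{2}}\right)^{2} = \left(-95 + \frac{2}{7 + \left(-5 + 9 + 2 \left(-27\right)\right)^{2}}\right)^{2} = \left(-95 + \frac{2}{7 + \left(-5 + 9 - 54\right)^{2}}\right)^{2} = \left(-95 + \frac{2}{7 + \left(-50\right)^{2}}\right)^{2} = \left(-95 + \frac{2}{7 + 2500}\right)^{2} = \left(-95 + \frac{2}{2507}\right)^{2} = \left(- \frac{238163}{2507}\right)^{2} = \frac{56721614569}{6285049}$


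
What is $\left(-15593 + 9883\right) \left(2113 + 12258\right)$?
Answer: $-82058410$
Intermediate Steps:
$\left(-15593 + 9883\right) \left(2113 + 12258\right) = \left(-5710\right) 14371 = -82058410$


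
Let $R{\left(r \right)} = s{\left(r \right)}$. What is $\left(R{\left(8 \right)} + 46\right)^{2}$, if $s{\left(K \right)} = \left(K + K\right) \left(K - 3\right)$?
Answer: $15876$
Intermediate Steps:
$s{\left(K \right)} = 2 K \left(-3 + K\right)$
$R{\left(r \right)} = 2 r \left(-3 + r\right)$
$\left(R{\left(8 \right)} + 46\right)^{2} = \left(2 \cdot 8 \left(-3 + 8\right) + 46\right)^{2} = \left(2 \cdot 8 \cdot 5 + 46\right)^{2} = \left(80 + 46\right)^{2} = 126^{2} = 15876$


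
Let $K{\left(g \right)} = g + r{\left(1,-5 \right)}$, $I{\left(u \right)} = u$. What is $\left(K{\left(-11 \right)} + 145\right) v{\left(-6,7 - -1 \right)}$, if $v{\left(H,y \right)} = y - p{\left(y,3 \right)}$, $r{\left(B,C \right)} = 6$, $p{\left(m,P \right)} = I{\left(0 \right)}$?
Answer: $1120$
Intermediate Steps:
$p{\left(m,P \right)} = 0$
$K{\left(g \right)} = 6 + g$ ($K{\left(g \right)} = g + 6 = 6 + g$)
$v{\left(H,y \right)} = y$ ($v{\left(H,y \right)} = y - 0 = y + 0 = y$)
$\left(K{\left(-11 \right)} + 145\right) v{\left(-6,7 - -1 \right)} = \left(\left(6 - 11\right) + 145\right) \left(7 - -1\right) = \left(-5 + 145\right) \left(7 + 1\right) = 140 \cdot 8 = 1120$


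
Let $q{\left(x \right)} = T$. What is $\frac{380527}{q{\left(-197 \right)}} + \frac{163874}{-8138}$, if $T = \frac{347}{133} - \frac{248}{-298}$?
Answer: $\frac{30678348887856}{277485455} \approx 1.1056 \cdot 10^{5}$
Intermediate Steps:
$T = \frac{68195}{19817}$ ($T = 347 \cdot \frac{1}{133} - - \frac{124}{149} = \frac{347}{133} + \frac{124}{149} = \frac{68195}{19817} \approx 3.4412$)
$q{\left(x \right)} = \frac{68195}{19817}$
$\frac{380527}{q{\left(-197 \right)}} + \frac{163874}{-8138} = \frac{380527}{\frac{68195}{19817}} + \frac{163874}{-8138} = 380527 \cdot \frac{19817}{68195} + 163874 \left(- \frac{1}{8138}\right) = \frac{7540903559}{68195} - \frac{81937}{4069} = \frac{30678348887856}{277485455}$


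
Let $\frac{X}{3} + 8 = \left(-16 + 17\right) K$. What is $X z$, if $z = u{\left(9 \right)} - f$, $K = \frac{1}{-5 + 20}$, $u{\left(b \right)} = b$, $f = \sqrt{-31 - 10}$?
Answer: $- \frac{1071}{5} + \frac{119 i \sqrt{41}}{5} \approx -214.2 + 152.39 i$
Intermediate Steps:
$f = i \sqrt{41}$ ($f = \sqrt{-41} = i \sqrt{41} \approx 6.4031 i$)
$K = \frac{1}{15} \approx 0.066667$
$z = 9 - i \sqrt{41} \approx 9.0 - 6.4031 i$
$X = - \frac{119}{5}$ ($X = -24 + 3 \left(-16 + 17\right) \frac{1}{15} = -24 + 3 \cdot 1 \cdot \frac{1}{15} = -24 + 3 \cdot \frac{1}{15} = -24 + \frac{1}{5} = - \frac{119}{5} \approx -23.8$)
$X z = - \frac{119 \left(9 - i \sqrt{41}\right)}{5} = - \frac{1071}{5} + \frac{119 i \sqrt{41}}{5}$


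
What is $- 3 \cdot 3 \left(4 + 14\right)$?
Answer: $-162$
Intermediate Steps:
$- 3 \cdot 3 \left(4 + 14\right) = - 9 \cdot 18 = \left(-1\right) 162 = -162$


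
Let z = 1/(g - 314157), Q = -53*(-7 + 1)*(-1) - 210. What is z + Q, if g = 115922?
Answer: -104668081/198235 ≈ -528.00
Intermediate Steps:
Q = -528 (Q = -(-318)*(-1) - 210 = -53*6 - 210 = -318 - 210 = -528)
z = -1/198235 (z = 1/(115922 - 314157) = 1/(-198235) = -1/198235 ≈ -5.0445e-6)
z + Q = -1/198235 - 528 = -104668081/198235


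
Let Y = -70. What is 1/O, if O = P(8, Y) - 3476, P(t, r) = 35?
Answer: -1/3441 ≈ -0.00029061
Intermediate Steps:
O = -3441 (O = 35 - 3476 = -3441)
1/O = 1/(-3441) = -1/3441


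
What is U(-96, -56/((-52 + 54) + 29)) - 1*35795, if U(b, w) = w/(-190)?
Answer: -105416247/2945 ≈ -35795.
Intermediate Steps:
U(b, w) = -w/190 (U(b, w) = w*(-1/190) = -w/190)
U(-96, -56/((-52 + 54) + 29)) - 1*35795 = -(-28)/(95*((-52 + 54) + 29)) - 1*35795 = -(-28)/(95*(2 + 29)) - 35795 = -(-28)/(95*31) - 35795 = -1/190*(-56/31) - 35795 = 28/2945 - 35795 = -105416247/2945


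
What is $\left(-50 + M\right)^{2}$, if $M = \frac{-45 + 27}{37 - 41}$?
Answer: $\frac{8281}{4} \approx 2070.3$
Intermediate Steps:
$M = \frac{9}{2}$ ($M = - \frac{18}{-4} = \left(-18\right) \left(- \frac{1}{4}\right) = \frac{9}{2} \approx 4.5$)
$\left(-50 + M\right)^{2} = \left(-50 + \frac{9}{2}\right)^{2} = \left(- \frac{91}{2}\right)^{2} = \frac{8281}{4}$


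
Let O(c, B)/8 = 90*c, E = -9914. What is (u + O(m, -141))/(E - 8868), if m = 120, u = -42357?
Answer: -44043/18782 ≈ -2.3450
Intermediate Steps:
O(c, B) = 720*c (O(c, B) = 8*(90*c) = 720*c)
(u + O(m, -141))/(E - 8868) = (-42357 + 720*120)/(-9914 - 8868) = (-42357 + 86400)/(-18782) = 44043*(-1/18782) = -44043/18782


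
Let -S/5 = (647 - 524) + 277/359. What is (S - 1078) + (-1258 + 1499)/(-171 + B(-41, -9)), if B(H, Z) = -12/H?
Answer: -4267142107/2512641 ≈ -1698.3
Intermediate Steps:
S = -222170/359 (S = -5*((647 - 524) + 277/359) = -5*(123 + 277*(1/359)) = -5*(123 + 277/359) = -5*44434/359 = -222170/359 ≈ -618.86)
(S - 1078) + (-1258 + 1499)/(-171 + B(-41, -9)) = (-222170/359 - 1078) + (-1258 + 1499)/(-171 - 12/(-41)) = -609172/359 + 241/(-171 - 12*(-1/41)) = -609172/359 + 241/(-171 + 12/41) = -609172/359 + 241/(-6999/41) = -609172/359 + 241*(-41/6999) = -609172/359 - 9881/6999 = -4267142107/2512641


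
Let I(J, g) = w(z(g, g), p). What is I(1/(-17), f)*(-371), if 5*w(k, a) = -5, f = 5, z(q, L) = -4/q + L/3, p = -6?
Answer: 371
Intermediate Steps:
z(q, L) = -4/q + L/3 (z(q, L) = -4/q + L*(⅓) = -4/q + L/3)
w(k, a) = -1 (w(k, a) = (⅕)*(-5) = -1)
I(J, g) = -1
I(1/(-17), f)*(-371) = -1*(-371) = 371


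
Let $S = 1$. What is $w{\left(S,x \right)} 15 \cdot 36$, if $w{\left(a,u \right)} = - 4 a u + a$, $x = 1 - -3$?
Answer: $-8100$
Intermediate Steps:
$x = 4$ ($x = 1 + 3 = 4$)
$w{\left(a,u \right)} = a - 4 a u$ ($w{\left(a,u \right)} = - 4 a u + a = a - 4 a u$)
$w{\left(S,x \right)} 15 \cdot 36 = 1 \left(1 - 16\right) 15 \cdot 36 = 1 \left(-15\right) 15 \cdot 36 = \left(-15\right) 15 \cdot 36 = \left(-225\right) 36 = -8100$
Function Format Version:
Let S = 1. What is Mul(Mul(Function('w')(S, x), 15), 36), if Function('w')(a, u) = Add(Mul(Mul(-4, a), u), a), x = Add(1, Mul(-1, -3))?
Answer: -8100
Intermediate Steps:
x = 4 (x = Add(1, 3) = 4)
Function('w')(a, u) = Add(a, Mul(-4, a, u)) (Function('w')(a, u) = Add(Mul(-4, a, u), a) = Add(a, Mul(-4, a, u)))
Mul(Mul(Function('w')(S, x), 15), 36) = Mul(Mul(Mul(1, Add(1, Mul(-4, 4))), 15), 36) = Mul(Mul(Mul(1, Add(1, -16)), 15), 36) = Mul(Mul(Mul(1, -15), 15), 36) = Mul(Mul(-15, 15), 36) = Mul(-225, 36) = -8100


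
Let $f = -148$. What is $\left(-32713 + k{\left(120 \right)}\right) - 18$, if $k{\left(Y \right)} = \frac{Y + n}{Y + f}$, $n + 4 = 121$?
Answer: $- \frac{916705}{28} \approx -32739.0$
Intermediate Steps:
$n = 117$ ($n = -4 + 121 = 117$)
$k{\left(Y \right)} = \frac{117 + Y}{-148 + Y}$ ($k{\left(Y \right)} = \frac{Y + 117}{Y - 148} = \frac{117 + Y}{-148 + Y}$)
$\left(-32713 + k{\left(120 \right)}\right) - 18 = \left(-32713 + \frac{117 + 120}{-148 + 120}\right) - 18 = \left(-32713 + \frac{1}{-28} \cdot 237\right) - 18 = \left(-32713 - \frac{237}{28}\right) - 18 = - \frac{916201}{28} - 18 = - \frac{916705}{28}$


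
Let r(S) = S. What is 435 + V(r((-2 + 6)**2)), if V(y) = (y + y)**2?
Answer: 1459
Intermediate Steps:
V(y) = 4*y**2 (V(y) = (2*y)**2 = 4*y**2)
435 + V(r((-2 + 6)**2)) = 435 + 4*((-2 + 6)**2)**2 = 435 + 4*(4**2)**2 = 435 + 4*16**2 = 435 + 4*256 = 435 + 1024 = 1459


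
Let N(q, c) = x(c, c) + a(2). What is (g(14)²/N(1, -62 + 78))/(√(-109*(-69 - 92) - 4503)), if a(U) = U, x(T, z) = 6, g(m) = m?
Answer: 49*√13046/26092 ≈ 0.21450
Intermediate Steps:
N(q, c) = 8 (N(q, c) = 6 + 2 = 8)
(g(14)²/N(1, -62 + 78))/(√(-109*(-69 - 92) - 4503)) = (14²/8)/(√(-109*(-69 - 92) - 4503)) = (196*(⅛))/(√(-109*(-161) - 4503)) = 49/(2*(√(17549 - 4503))) = 49/(2*(√13046)) = 49*(√13046/13046)/2 = 49*√13046/26092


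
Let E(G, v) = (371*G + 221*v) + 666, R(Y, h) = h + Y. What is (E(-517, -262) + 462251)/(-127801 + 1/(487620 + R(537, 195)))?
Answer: -104120553216/62411873951 ≈ -1.6683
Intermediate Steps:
R(Y, h) = Y + h
E(G, v) = 666 + 221*v + 371*G (E(G, v) = (221*v + 371*G) + 666 = 666 + 221*v + 371*G)
(E(-517, -262) + 462251)/(-127801 + 1/(487620 + R(537, 195))) = ((666 + 221*(-262) + 371*(-517)) + 462251)/(-127801 + 1/(487620 + (537 + 195))) = ((666 - 57902 - 191807) + 462251)/(-127801 + 1/(487620 + 732)) = (-249043 + 462251)/(-127801 + 1/488352) = 213208/(-127801 + 1/488352) = 213208/(-62411873951/488352) = 213208*(-488352/62411873951) = -104120553216/62411873951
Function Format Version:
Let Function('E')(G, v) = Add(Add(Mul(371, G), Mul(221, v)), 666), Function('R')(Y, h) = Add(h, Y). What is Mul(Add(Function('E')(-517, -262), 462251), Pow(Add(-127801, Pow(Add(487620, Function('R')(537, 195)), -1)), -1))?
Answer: Rational(-104120553216, 62411873951) ≈ -1.6683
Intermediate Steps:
Function('R')(Y, h) = Add(Y, h)
Function('E')(G, v) = Add(666, Mul(221, v), Mul(371, G)) (Function('E')(G, v) = Add(Add(Mul(221, v), Mul(371, G)), 666) = Add(666, Mul(221, v), Mul(371, G)))
Mul(Add(Function('E')(-517, -262), 462251), Pow(Add(-127801, Pow(Add(487620, Function('R')(537, 195)), -1)), -1)) = Mul(Add(Add(666, Mul(221, -262), Mul(371, -517)), 462251), Pow(Add(-127801, Pow(Add(487620, Add(537, 195)), -1)), -1)) = Mul(Add(Add(666, -57902, -191807), 462251), Pow(Add(-127801, Pow(Add(487620, 732), -1)), -1)) = Mul(Add(-249043, 462251), Pow(Add(-127801, Pow(488352, -1)), -1)) = Mul(213208, Pow(Add(-127801, Rational(1, 488352)), -1)) = Mul(213208, Pow(Rational(-62411873951, 488352), -1)) = Mul(213208, Rational(-488352, 62411873951)) = Rational(-104120553216, 62411873951)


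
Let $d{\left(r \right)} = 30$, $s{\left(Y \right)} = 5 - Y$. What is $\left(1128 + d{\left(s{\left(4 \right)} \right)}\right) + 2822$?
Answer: $3980$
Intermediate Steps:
$\left(1128 + d{\left(s{\left(4 \right)} \right)}\right) + 2822 = \left(1128 + 30\right) + 2822 = 1158 + 2822 = 3980$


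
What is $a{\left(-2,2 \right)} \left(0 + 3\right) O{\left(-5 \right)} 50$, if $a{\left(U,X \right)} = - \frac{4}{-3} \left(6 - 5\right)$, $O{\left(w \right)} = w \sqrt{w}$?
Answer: $- 1000 i \sqrt{5} \approx - 2236.1 i$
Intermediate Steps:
$O{\left(w \right)} = w^{\frac{3}{2}}$
$a{\left(U,X \right)} = \frac{4}{3}$ ($a{\left(U,X \right)} = \left(-4\right) \left(- \frac{1}{3}\right) 1 = \frac{4}{3} \cdot 1 = \frac{4}{3}$)
$a{\left(-2,2 \right)} \left(0 + 3\right) O{\left(-5 \right)} 50 = \frac{4 \left(0 + 3\right)}{3} \left(-5\right)^{\frac{3}{2}} \cdot 50 = \frac{4}{3} \cdot 3 \left(- 5 i \sqrt{5}\right) 50 = 4 \left(- 5 i \sqrt{5}\right) 50 = - 20 i \sqrt{5} \cdot 50 = - 1000 i \sqrt{5}$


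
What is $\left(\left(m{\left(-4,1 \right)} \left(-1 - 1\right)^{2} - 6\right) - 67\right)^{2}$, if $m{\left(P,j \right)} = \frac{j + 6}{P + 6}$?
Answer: $3481$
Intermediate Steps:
$m{\left(P,j \right)} = \frac{6 + j}{6 + P}$
$\left(\left(m{\left(-4,1 \right)} \left(-1 - 1\right)^{2} - 6\right) - 67\right)^{2} = \left(\left(\frac{6 + 1}{6 - 4} \left(-1 - 1\right)^{2} - 6\right) - 67\right)^{2} = \left(\left(\frac{1}{2} \cdot 7 \left(-2\right)^{2} - 6\right) - 67\right)^{2} = \left(\left(\frac{1}{2} \cdot 7 \cdot 4 - 6\right) - 67\right)^{2} = \left(\left(\frac{7}{2} \cdot 4 - 6\right) - 67\right)^{2} = \left(\left(14 - 6\right) - 67\right)^{2} = \left(8 - 67\right)^{2} = \left(-59\right)^{2} = 3481$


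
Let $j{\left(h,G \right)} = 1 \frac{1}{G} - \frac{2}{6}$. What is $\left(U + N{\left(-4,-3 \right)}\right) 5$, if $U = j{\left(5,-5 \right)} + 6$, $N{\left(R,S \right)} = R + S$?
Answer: $- \frac{23}{3} \approx -7.6667$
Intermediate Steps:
$j{\left(h,G \right)} = - \frac{1}{3} + \frac{1}{G}$ ($j{\left(h,G \right)} = \frac{1}{G} - \frac{1}{3} = - \frac{1}{3} + \frac{1}{G}$)
$U = \frac{82}{15}$ ($U = \frac{3 - -5}{3 \left(-5\right)} + 6 = \frac{1}{3} \left(- \frac{1}{5}\right) \left(3 + 5\right) + 6 = \frac{1}{3} \left(- \frac{1}{5}\right) 8 + 6 = - \frac{8}{15} + 6 = \frac{82}{15} \approx 5.4667$)
$\left(U + N{\left(-4,-3 \right)}\right) 5 = \left(\frac{82}{15} - 7\right) 5 = \left(- \frac{23}{15}\right) 5 = - \frac{23}{3}$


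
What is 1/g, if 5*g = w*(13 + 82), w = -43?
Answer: -1/817 ≈ -0.0012240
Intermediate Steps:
g = -817 (g = (-43*(13 + 82))/5 = (-43*95)/5 = (⅕)*(-4085) = -817)
1/g = 1/(-817) = -1/817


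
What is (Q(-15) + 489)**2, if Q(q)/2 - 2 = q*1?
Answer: 214369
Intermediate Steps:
Q(q) = 4 + 2*q (Q(q) = 4 + 2*(q*1) = 4 + 2*q)
(Q(-15) + 489)**2 = ((4 + 2*(-15)) + 489)**2 = ((4 - 30) + 489)**2 = (-26 + 489)**2 = 463**2 = 214369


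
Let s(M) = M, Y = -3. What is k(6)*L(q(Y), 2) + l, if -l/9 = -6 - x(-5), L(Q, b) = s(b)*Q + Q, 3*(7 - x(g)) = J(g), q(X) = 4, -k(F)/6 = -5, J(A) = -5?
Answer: 492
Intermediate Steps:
k(F) = 30 (k(F) = -6*(-5) = 30)
x(g) = 26/3 (x(g) = 7 - ⅓*(-5) = 7 + 5/3 = 26/3)
L(Q, b) = Q + Q*b (L(Q, b) = b*Q + Q = Q*b + Q = Q + Q*b)
l = 132 (l = -9*(-6 - 1*26/3) = -9*(-6 - 26/3) = -9*(-44/3) = 132)
k(6)*L(q(Y), 2) + l = 30*(4*(1 + 2)) + 132 = 30*(4*3) + 132 = 30*12 + 132 = 360 + 132 = 492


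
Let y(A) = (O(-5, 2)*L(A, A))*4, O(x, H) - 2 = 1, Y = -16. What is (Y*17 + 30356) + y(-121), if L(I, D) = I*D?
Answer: 205776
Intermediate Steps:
O(x, H) = 3 (O(x, H) = 2 + 1 = 3)
L(I, D) = D*I
y(A) = 12*A² (y(A) = (3*(A*A))*4 = (3*A²)*4 = 12*A²)
(Y*17 + 30356) + y(-121) = (-16*17 + 30356) + 12*(-121)² = (-272 + 30356) + 12*14641 = 30084 + 175692 = 205776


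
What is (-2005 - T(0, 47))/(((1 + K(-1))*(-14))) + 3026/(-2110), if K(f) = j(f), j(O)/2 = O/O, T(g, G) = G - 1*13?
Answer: 2087599/44310 ≈ 47.114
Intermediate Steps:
T(g, G) = -13 + G (T(g, G) = G - 13 = -13 + G)
j(O) = 2 (j(O) = 2*(O/O) = 2*1 = 2)
K(f) = 2
(-2005 - T(0, 47))/(((1 + K(-1))*(-14))) + 3026/(-2110) = (-2005 - (-13 + 47))/(((1 + 2)*(-14))) + 3026/(-2110) = (-2005 - 1*34)/((3*(-14))) + 3026*(-1/2110) = (-2005 - 34)/(-42) - 1513/1055 = -2039*(-1/42) - 1513/1055 = 2039/42 - 1513/1055 = 2087599/44310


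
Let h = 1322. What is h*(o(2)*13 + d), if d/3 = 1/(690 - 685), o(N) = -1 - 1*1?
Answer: -167894/5 ≈ -33579.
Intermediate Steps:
o(N) = -2 (o(N) = -1 - 1 = -2)
d = ⅗ (d = 3/(690 - 685) = 3/5 = 3*(⅕) = ⅗ ≈ 0.60000)
h*(o(2)*13 + d) = 1322*(-2*13 + ⅗) = 1322*(-26 + ⅗) = 1322*(-127/5) = -167894/5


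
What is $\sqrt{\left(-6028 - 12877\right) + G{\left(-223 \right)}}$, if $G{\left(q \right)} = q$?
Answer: $2 i \sqrt{4782} \approx 138.3 i$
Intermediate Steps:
$\sqrt{\left(-6028 - 12877\right) + G{\left(-223 \right)}} = \sqrt{\left(-6028 - 12877\right) - 223} = \sqrt{-18905 - 223} = \sqrt{-19128} = 2 i \sqrt{4782}$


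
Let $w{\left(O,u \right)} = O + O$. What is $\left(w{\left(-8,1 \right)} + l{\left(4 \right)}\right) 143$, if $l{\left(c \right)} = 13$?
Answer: $-429$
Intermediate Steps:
$w{\left(O,u \right)} = 2 O$
$\left(w{\left(-8,1 \right)} + l{\left(4 \right)}\right) 143 = \left(2 \left(-8\right) + 13\right) 143 = \left(-16 + 13\right) 143 = \left(-3\right) 143 = -429$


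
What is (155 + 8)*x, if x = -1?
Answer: -163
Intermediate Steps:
(155 + 8)*x = (155 + 8)*(-1) = 163*(-1) = -163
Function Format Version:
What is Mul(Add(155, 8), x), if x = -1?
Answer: -163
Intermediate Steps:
Mul(Add(155, 8), x) = Mul(Add(155, 8), -1) = Mul(163, -1) = -163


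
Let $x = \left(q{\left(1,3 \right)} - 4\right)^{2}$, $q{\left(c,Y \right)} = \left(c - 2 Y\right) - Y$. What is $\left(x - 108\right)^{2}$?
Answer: $1296$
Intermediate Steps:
$q{\left(c,Y \right)} = c - 3 Y$ ($q{\left(c,Y \right)} = \left(c - 2 Y\right) - Y = c - 3 Y$)
$x = 144$ ($x = \left(\left(1 - 9\right) - 4\right)^{2} = \left(-8 - 4\right)^{2} = \left(-12\right)^{2} = 144$)
$\left(x - 108\right)^{2} = \left(144 - 108\right)^{2} = 36^{2} = 1296$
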